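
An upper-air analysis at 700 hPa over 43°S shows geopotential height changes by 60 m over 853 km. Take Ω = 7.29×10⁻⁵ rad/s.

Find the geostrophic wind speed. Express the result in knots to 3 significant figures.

13.5 knots

Coriolis parameter at 43°S:
f = 2Ω sin φ = 2 × 7.29×10⁻⁵ × sin 43° = 9.94×10⁻⁵ s⁻¹
Height gradient: |∂Z/∂n| = 60 m / 853000 m = 7.03×10⁻⁵
On a pressure surface, geostrophic balance gives V_g = (g/f)|∂Z/∂n|:
V_g = 9.81 × 7.03×10⁻⁵ / 9.94×10⁻⁵ = 6.94 m/s
Converting: 6.94 m/s × 1.944 = 13.5 knots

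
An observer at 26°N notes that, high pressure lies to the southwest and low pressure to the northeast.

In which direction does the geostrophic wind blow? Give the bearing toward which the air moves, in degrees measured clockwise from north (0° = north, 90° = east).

135°

The pressure-gradient force points toward the northeast (bearing 045°).
Geostrophic balance: in the Northern Hemisphere the Coriolis force deflects motion to the right, so the geostrophic wind blows 90° to the right of the pressure-gradient force (low pressure on the left).
Rotating 045° by 90° clockwise gives 135° — the wind blows toward the southeast.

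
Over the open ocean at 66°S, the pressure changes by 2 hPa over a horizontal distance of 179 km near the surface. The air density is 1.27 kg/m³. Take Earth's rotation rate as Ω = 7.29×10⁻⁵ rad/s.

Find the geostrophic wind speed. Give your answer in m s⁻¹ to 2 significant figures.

Coriolis parameter at 66°S:
f = 2Ω sin φ = 2 × 7.29×10⁻⁵ × sin 66° = 1.33×10⁻⁴ s⁻¹
Pressure gradient: |∂P/∂n| = 200 Pa / 179000 m = 1.12×10⁻³ Pa/m
Geostrophic balance (pressure-gradient force = Coriolis force):
V_g = (1/(fρ)) |∂P/∂n| = 1.12×10⁻³ / (1.33×10⁻⁴ × 1.27) = 6.61 m/s

6.6 m s⁻¹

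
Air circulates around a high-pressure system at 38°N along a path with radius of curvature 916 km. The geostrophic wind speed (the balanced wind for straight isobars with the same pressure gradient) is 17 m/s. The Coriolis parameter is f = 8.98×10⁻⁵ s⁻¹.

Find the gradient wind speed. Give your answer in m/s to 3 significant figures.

Around a high, pressure-gradient force acts outward with centrifugal, so Coriolis balances both:
fV = (1/ρ)|∂P/∂n| + V²/R  →  V² − fR·V + fR·V_g = 0
With fR = 8.98×10⁻⁵ × 916×10³ m = 82.3 m/s:
V = [fR − √((fR)² − 4 fR V_g)]/2 = [82.3 − √(82.3² − 4×82.3×17)]/2 = 24 m/s
Supergeostrophic (V > V_g = 17 m/s), as expected around a high.

24.0 m/s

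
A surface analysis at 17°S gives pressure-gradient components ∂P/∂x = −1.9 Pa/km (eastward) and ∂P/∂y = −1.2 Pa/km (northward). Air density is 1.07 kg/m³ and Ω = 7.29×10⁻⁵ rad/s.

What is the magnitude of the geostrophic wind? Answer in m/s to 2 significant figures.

Coriolis parameter at 17°S:
f = 2Ω sin φ = 2 × 7.29×10⁻⁵ × sin 17° = 4.26×10⁻⁵ s⁻¹
In the Southern Hemisphere f is negative: f = −4.26×10⁻⁵ s⁻¹.
Component geostrophic relations (x east, y north):
u_g = −(1/(fρ)) ∂P/∂y,  v_g = (1/(fρ)) ∂P/∂x
u_g = −(−1.2×10⁻³)/(−4.26×10⁻⁵ × 1.07) = −26.3 m/s;  v_g = (−1.9×10⁻³)/(−4.26×10⁻⁵ × 1.07) = 41.7 m/s
|V_g| = √(u_g² + v_g²) = 49.3 m/s

49 m/s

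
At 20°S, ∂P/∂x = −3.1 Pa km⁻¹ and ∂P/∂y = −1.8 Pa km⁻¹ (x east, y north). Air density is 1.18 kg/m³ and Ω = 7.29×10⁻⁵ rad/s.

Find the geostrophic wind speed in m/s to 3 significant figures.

Coriolis parameter at 20°S:
f = 2Ω sin φ = 2 × 7.29×10⁻⁵ × sin 20° = 4.99×10⁻⁵ s⁻¹
In the Southern Hemisphere f is negative: f = −4.99×10⁻⁵ s⁻¹.
Component geostrophic relations (x east, y north):
u_g = −(1/(fρ)) ∂P/∂y,  v_g = (1/(fρ)) ∂P/∂x
u_g = −(−1.8×10⁻³)/(−4.99×10⁻⁵ × 1.18) = −30.6 m/s;  v_g = (−3.1×10⁻³)/(−4.99×10⁻⁵ × 1.18) = 52.7 m/s
|V_g| = √(u_g² + v_g²) = 60.9 m/s

60.9 m/s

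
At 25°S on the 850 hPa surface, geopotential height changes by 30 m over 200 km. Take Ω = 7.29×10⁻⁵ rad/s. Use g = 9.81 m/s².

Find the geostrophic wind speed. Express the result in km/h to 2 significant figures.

86 km/h

Coriolis parameter at 25°S:
f = 2Ω sin φ = 2 × 7.29×10⁻⁵ × sin 25° = 6.16×10⁻⁵ s⁻¹
Height gradient: |∂Z/∂n| = 30 m / 200000 m = 1.50×10⁻⁴
On a pressure surface, geostrophic balance gives V_g = (g/f)|∂Z/∂n|:
V_g = 9.81 × 1.50×10⁻⁴ / 6.16×10⁻⁵ = 23.9 m/s
Converting: 23.9 m/s × 3.6 = 86 km/h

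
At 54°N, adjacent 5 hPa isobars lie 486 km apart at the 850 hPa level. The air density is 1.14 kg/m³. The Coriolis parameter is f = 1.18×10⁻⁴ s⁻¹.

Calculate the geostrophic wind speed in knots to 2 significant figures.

15 knots

Pressure gradient: |∂P/∂n| = 500 Pa / 486000 m = 1.03×10⁻³ Pa/m
Geostrophic balance (pressure-gradient force = Coriolis force):
V_g = (1/(fρ)) |∂P/∂n| = 1.03×10⁻³ / (1.18×10⁻⁴ × 1.14) = 7.65 m/s
Converting: 7.65 m/s × 1.944 = 15 knots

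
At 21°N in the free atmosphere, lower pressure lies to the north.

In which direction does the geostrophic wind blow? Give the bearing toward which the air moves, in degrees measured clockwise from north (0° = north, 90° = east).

The pressure-gradient force points toward the north (bearing 000°).
Geostrophic balance: in the Northern Hemisphere the Coriolis force deflects motion to the right, so the geostrophic wind blows 90° to the right of the pressure-gradient force (low pressure on the left).
Rotating 000° by 90° clockwise gives 090° — the wind blows toward the east.

090°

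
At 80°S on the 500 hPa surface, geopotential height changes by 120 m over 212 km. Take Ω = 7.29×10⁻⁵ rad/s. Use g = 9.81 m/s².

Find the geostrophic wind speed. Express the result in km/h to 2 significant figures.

140 km/h

Coriolis parameter at 80°S:
f = 2Ω sin φ = 2 × 7.29×10⁻⁵ × sin 80° = 1.44×10⁻⁴ s⁻¹
Height gradient: |∂Z/∂n| = 120 m / 212000 m = 5.66×10⁻⁴
On a pressure surface, geostrophic balance gives V_g = (g/f)|∂Z/∂n|:
V_g = 9.81 × 5.66×10⁻⁴ / 1.44×10⁻⁴ = 38.7 m/s
Converting: 38.7 m/s × 3.6 = 140 km/h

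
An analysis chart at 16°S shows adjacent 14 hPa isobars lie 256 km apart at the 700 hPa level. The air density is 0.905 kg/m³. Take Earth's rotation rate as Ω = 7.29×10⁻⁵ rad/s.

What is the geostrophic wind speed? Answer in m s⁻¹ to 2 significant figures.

Coriolis parameter at 16°S:
f = 2Ω sin φ = 2 × 7.29×10⁻⁵ × sin 16° = 4.02×10⁻⁵ s⁻¹
Pressure gradient: |∂P/∂n| = 1400 Pa / 256000 m = 5.47×10⁻³ Pa/m
Geostrophic balance (pressure-gradient force = Coriolis force):
V_g = (1/(fρ)) |∂P/∂n| = 5.47×10⁻³ / (4.02×10⁻⁵ × 0.905) = 150 m/s

150 m s⁻¹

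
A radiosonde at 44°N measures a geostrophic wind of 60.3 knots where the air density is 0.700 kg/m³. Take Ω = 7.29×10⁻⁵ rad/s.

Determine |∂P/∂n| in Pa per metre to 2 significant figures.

Coriolis parameter at 44°N:
f = 2Ω sin φ = 2 × 7.29×10⁻⁵ × sin 44° = 1.01×10⁻⁴ s⁻¹
Wind speed in SI: 60.3 knots = 31.0 m/s
Geostrophic balance rearranged: |∂P/∂n| = f ρ V_g
|∂P/∂n| = 1.01×10⁻⁴ × 0.700 × 31.0 = 2.20×10⁻³ Pa/m

2.2×10⁻³ Pa/m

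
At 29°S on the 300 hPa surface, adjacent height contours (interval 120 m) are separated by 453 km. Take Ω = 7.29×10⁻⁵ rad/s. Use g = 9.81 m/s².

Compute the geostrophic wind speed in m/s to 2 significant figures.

Coriolis parameter at 29°S:
f = 2Ω sin φ = 2 × 7.29×10⁻⁵ × sin 29° = 7.07×10⁻⁵ s⁻¹
Height gradient: |∂Z/∂n| = 120 m / 453000 m = 2.65×10⁻⁴
On a pressure surface, geostrophic balance gives V_g = (g/f)|∂Z/∂n|:
V_g = 9.81 × 2.65×10⁻⁴ / 7.07×10⁻⁵ = 36.8 m/s

37 m/s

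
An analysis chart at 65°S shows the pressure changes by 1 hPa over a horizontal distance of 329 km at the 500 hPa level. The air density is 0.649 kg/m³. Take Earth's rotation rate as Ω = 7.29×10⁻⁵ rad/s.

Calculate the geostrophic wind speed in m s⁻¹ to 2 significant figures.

Coriolis parameter at 65°S:
f = 2Ω sin φ = 2 × 7.29×10⁻⁵ × sin 65° = 1.32×10⁻⁴ s⁻¹
Pressure gradient: |∂P/∂n| = 100 Pa / 329000 m = 3.04×10⁻⁴ Pa/m
Geostrophic balance (pressure-gradient force = Coriolis force):
V_g = (1/(fρ)) |∂P/∂n| = 3.04×10⁻⁴ / (1.32×10⁻⁴ × 0.649) = 3.54 m/s

3.5 m s⁻¹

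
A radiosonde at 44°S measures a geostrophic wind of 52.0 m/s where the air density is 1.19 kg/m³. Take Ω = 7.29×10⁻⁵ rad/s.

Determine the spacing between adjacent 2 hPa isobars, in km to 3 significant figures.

Coriolis parameter at 44°S:
f = 2Ω sin φ = 2 × 7.29×10⁻⁵ × sin 44° = 1.01×10⁻⁴ s⁻¹
Geostrophic balance rearranged: |∂P/∂n| = f ρ V_g
|∂P/∂n| = 1.01×10⁻⁴ × 1.19 × 52.0 = 6.27×10⁻³ Pa/m
Isobar spacing: Δn = ΔP/|∂P/∂n| = 200 Pa / 6.27×10⁻³ Pa/m = 31912 m ≈ 31.9 km

31.9 km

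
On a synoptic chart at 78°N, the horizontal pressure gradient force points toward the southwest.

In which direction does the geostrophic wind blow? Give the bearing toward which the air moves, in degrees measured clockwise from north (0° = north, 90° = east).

The pressure-gradient force points toward the southwest (bearing 225°).
Geostrophic balance: in the Northern Hemisphere the Coriolis force deflects motion to the right, so the geostrophic wind blows 90° to the right of the pressure-gradient force (low pressure on the left).
Rotating 225° by 90° clockwise gives 315° — the wind blows toward the northwest.

315°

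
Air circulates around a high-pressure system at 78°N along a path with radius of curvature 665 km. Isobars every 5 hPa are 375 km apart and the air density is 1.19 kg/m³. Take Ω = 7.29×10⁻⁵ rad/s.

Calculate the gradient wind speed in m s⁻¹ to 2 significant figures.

Coriolis parameter at 78°N:
f = 2Ω sin φ = 2 × 7.29×10⁻⁵ × sin 78° = 1.43×10⁻⁴ s⁻¹
Pressure gradient: |∂P/∂n| = 500 Pa / 375000 m = 1.33×10⁻³ Pa/m
Geostrophic speed: V_g = |∂P/∂n|/(fρ) = 1.33×10⁻³/(1.43×10⁻⁴ × 1.19) = 7.86 m/s
Around a high, pressure-gradient force acts outward with centrifugal, so Coriolis balances both:
fV = (1/ρ)|∂P/∂n| + V²/R  →  V² − fR·V + fR·V_g = 0
With fR = 1.43×10⁻⁴ × 665×10³ m = 94.8 m/s:
V = [fR − √((fR)² − 4 fR V_g)]/2 = [94.8 − √(94.8² − 4×94.8×7.86)]/2 = 8.64 m/s
Supergeostrophic (V > V_g = 7.86 m/s), as expected around a high.

8.6 m s⁻¹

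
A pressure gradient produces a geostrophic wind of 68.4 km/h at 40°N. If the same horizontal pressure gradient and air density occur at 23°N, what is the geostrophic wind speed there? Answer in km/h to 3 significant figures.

113 km/h

With the same pressure gradient and density, V_g ∝ 1/f ∝ 1/sin φ.
V₂ = V₁ · sin φ₁ / sin φ₂ = 68.4 × sin 40° / sin 23°
V₂ = 68.4 × 0.6428/0.3907 = 113 km/h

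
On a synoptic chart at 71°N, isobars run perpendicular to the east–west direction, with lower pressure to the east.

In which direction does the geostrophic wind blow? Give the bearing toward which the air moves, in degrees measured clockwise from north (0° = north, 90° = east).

The pressure-gradient force points toward the east (bearing 090°).
Geostrophic balance: in the Northern Hemisphere the Coriolis force deflects motion to the right, so the geostrophic wind blows 90° to the right of the pressure-gradient force (low pressure on the left).
Rotating 090° by 90° clockwise gives 180° — the wind blows toward the south.

180°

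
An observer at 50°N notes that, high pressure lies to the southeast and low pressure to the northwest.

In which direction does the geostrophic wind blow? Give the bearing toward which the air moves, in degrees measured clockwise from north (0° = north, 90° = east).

045°

The pressure-gradient force points toward the northwest (bearing 315°).
Geostrophic balance: in the Northern Hemisphere the Coriolis force deflects motion to the right, so the geostrophic wind blows 90° to the right of the pressure-gradient force (low pressure on the left).
Rotating 315° by 90° clockwise gives 045° — the wind blows toward the northeast.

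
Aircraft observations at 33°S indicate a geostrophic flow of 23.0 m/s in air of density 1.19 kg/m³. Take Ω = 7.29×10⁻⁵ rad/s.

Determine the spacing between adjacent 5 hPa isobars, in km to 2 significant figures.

Coriolis parameter at 33°S:
f = 2Ω sin φ = 2 × 7.29×10⁻⁵ × sin 33° = 7.94×10⁻⁵ s⁻¹
Geostrophic balance rearranged: |∂P/∂n| = f ρ V_g
|∂P/∂n| = 7.94×10⁻⁵ × 1.19 × 23.0 = 2.17×10⁻³ Pa/m
Isobar spacing: Δn = ΔP/|∂P/∂n| = 500 Pa / 2.17×10⁻³ Pa/m = 230054 m ≈ 230 km

230 km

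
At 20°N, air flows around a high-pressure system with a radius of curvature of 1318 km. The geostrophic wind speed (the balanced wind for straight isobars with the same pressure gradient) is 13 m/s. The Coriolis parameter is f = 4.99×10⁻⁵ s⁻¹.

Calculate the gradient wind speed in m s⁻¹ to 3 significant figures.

17.8 m s⁻¹

Around a high, pressure-gradient force acts outward with centrifugal, so Coriolis balances both:
fV = (1/ρ)|∂P/∂n| + V²/R  →  V² − fR·V + fR·V_g = 0
With fR = 4.99×10⁻⁵ × 1318×10³ m = 65.8 m/s:
V = [fR − √((fR)² − 4 fR V_g)]/2 = [65.8 − √(65.8² − 4×65.8×13)]/2 = 17.8 m/s
Supergeostrophic (V > V_g = 13 m/s), as expected around a high.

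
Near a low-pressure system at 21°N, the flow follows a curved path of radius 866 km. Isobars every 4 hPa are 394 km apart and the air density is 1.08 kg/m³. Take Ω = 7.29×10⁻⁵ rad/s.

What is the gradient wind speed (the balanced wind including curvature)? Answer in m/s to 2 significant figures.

14 m/s

Coriolis parameter at 21°N:
f = 2Ω sin φ = 2 × 7.29×10⁻⁵ × sin 21° = 5.23×10⁻⁵ s⁻¹
Pressure gradient: |∂P/∂n| = 400 Pa / 394000 m = 1.02×10⁻³ Pa/m
Geostrophic speed: V_g = |∂P/∂n|/(fρ) = 1.02×10⁻³/(5.23×10⁻⁵ × 1.08) = 18.0 m/s
Around a low, centrifugal force acts outward with Coriolis, so pressure-gradient force balances both:
(1/ρ)|∂P/∂n| = fV + V²/R  →  V² + fR·V − fR·V_g = 0
With fR = 5.23×10⁻⁵ × 866×10³ m = 45.2 m/s:
V = [−fR + √((fR)² + 4 fR V_g)]/2 = [−45.2 + √(45.2² + 4×45.2×18)]/2 = 13.8 m/s
Subgeostrophic (V < V_g = 18 m/s), as expected around a low.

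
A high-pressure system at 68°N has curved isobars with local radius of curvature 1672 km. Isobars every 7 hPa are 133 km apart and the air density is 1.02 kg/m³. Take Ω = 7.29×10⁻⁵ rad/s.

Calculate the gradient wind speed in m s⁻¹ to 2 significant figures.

Coriolis parameter at 68°N:
f = 2Ω sin φ = 2 × 7.29×10⁻⁵ × sin 68° = 1.35×10⁻⁴ s⁻¹
Pressure gradient: |∂P/∂n| = 700 Pa / 133000 m = 5.26×10⁻³ Pa/m
Geostrophic speed: V_g = |∂P/∂n|/(fρ) = 5.26×10⁻³/(1.35×10⁻⁴ × 1.02) = 38.2 m/s
Around a high, pressure-gradient force acts outward with centrifugal, so Coriolis balances both:
fV = (1/ρ)|∂P/∂n| + V²/R  →  V² − fR·V + fR·V_g = 0
With fR = 1.35×10⁻⁴ × 1672×10³ m = 226 m/s:
V = [fR − √((fR)² − 4 fR V_g)]/2 = [226 − √(226² − 4×226×38.2)]/2 = 48.6 m/s
Supergeostrophic (V > V_g = 38.2 m/s), as expected around a high.

49 m s⁻¹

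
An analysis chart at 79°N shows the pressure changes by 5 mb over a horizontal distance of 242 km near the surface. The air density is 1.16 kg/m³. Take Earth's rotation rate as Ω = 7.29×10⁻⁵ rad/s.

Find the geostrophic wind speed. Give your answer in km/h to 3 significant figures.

44.8 km/h

Coriolis parameter at 79°N:
f = 2Ω sin φ = 2 × 7.29×10⁻⁵ × sin 79° = 1.43×10⁻⁴ s⁻¹
Pressure gradient: |∂P/∂n| = 500 Pa / 242000 m = 2.07×10⁻³ Pa/m
Geostrophic balance (pressure-gradient force = Coriolis force):
V_g = (1/(fρ)) |∂P/∂n| = 2.07×10⁻³ / (1.43×10⁻⁴ × 1.16) = 12.4 m/s
Converting: 12.4 m/s × 3.6 = 44.8 km/h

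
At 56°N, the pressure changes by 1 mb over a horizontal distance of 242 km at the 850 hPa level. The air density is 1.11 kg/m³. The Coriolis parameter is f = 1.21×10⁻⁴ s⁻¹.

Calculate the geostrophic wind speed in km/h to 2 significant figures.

Pressure gradient: |∂P/∂n| = 100 Pa / 242000 m = 4.13×10⁻⁴ Pa/m
Geostrophic balance (pressure-gradient force = Coriolis force):
V_g = (1/(fρ)) |∂P/∂n| = 4.13×10⁻⁴ / (1.21×10⁻⁴ × 1.11) = 3.08 m/s
Converting: 3.08 m/s × 3.6 = 11 km/h

11 km/h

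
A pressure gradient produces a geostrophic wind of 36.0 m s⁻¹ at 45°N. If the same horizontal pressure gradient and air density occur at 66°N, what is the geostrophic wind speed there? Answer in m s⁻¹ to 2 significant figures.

28 m s⁻¹

With the same pressure gradient and density, V_g ∝ 1/f ∝ 1/sin φ.
V₂ = V₁ · sin φ₁ / sin φ₂ = 36.0 × sin 45° / sin 66°
V₂ = 36.0 × 0.7071/0.9135 = 28 m s⁻¹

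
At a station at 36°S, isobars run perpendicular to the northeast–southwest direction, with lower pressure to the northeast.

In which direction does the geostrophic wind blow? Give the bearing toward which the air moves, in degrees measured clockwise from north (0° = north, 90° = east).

315°

The pressure-gradient force points toward the northeast (bearing 045°).
Geostrophic balance: in the Southern Hemisphere the Coriolis force deflects motion to the left, so the geostrophic wind blows 90° to the left of the pressure-gradient force (low pressure on the right).
Rotating 045° by 90° counterclockwise gives 315° — the wind blows toward the northwest.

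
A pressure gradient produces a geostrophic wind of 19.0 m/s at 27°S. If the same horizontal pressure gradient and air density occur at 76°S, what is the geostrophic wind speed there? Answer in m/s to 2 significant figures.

8.9 m/s

With the same pressure gradient and density, V_g ∝ 1/f ∝ 1/sin φ.
V₂ = V₁ · sin φ₁ / sin φ₂ = 19.0 × sin 27° / sin 76°
V₂ = 19.0 × 0.4540/0.9703 = 8.9 m/s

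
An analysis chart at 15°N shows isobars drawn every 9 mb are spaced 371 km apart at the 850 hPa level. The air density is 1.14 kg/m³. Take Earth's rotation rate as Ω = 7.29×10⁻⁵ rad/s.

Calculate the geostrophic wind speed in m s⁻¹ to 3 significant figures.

Coriolis parameter at 15°N:
f = 2Ω sin φ = 2 × 7.29×10⁻⁵ × sin 15° = 3.77×10⁻⁵ s⁻¹
Pressure gradient: |∂P/∂n| = 900 Pa / 371000 m = 2.43×10⁻³ Pa/m
Geostrophic balance (pressure-gradient force = Coriolis force):
V_g = (1/(fρ)) |∂P/∂n| = 2.43×10⁻³ / (3.77×10⁻⁵ × 1.14) = 56.4 m/s

56.4 m s⁻¹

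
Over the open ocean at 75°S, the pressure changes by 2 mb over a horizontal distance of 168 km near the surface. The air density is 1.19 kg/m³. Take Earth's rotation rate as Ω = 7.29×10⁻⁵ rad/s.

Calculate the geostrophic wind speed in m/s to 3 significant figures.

Coriolis parameter at 75°S:
f = 2Ω sin φ = 2 × 7.29×10⁻⁵ × sin 75° = 1.41×10⁻⁴ s⁻¹
Pressure gradient: |∂P/∂n| = 200 Pa / 168000 m = 1.19×10⁻³ Pa/m
Geostrophic balance (pressure-gradient force = Coriolis force):
V_g = (1/(fρ)) |∂P/∂n| = 1.19×10⁻³ / (1.41×10⁻⁴ × 1.19) = 7.10 m/s

7.10 m/s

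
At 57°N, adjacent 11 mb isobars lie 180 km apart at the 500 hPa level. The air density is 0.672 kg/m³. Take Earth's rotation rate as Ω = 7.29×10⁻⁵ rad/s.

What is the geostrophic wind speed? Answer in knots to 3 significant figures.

Coriolis parameter at 57°N:
f = 2Ω sin φ = 2 × 7.29×10⁻⁵ × sin 57° = 1.22×10⁻⁴ s⁻¹
Pressure gradient: |∂P/∂n| = 1100 Pa / 180000 m = 6.11×10⁻³ Pa/m
Geostrophic balance (pressure-gradient force = Coriolis force):
V_g = (1/(fρ)) |∂P/∂n| = 6.11×10⁻³ / (1.22×10⁻⁴ × 0.672) = 74.4 m/s
Converting: 74.4 m/s × 1.944 = 145 knots

145 knots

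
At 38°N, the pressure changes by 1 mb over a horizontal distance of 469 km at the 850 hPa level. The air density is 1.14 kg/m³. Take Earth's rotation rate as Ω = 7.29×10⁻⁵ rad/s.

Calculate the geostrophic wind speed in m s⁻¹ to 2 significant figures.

2.1 m s⁻¹

Coriolis parameter at 38°N:
f = 2Ω sin φ = 2 × 7.29×10⁻⁵ × sin 38° = 8.98×10⁻⁵ s⁻¹
Pressure gradient: |∂P/∂n| = 100 Pa / 469000 m = 2.13×10⁻⁴ Pa/m
Geostrophic balance (pressure-gradient force = Coriolis force):
V_g = (1/(fρ)) |∂P/∂n| = 2.13×10⁻⁴ / (8.98×10⁻⁵ × 1.14) = 2.08 m/s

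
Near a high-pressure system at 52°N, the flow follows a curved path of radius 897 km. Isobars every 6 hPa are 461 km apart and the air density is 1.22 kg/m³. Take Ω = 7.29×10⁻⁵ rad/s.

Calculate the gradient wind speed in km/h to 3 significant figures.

37.1 km/h

Coriolis parameter at 52°N:
f = 2Ω sin φ = 2 × 7.29×10⁻⁵ × sin 52° = 1.15×10⁻⁴ s⁻¹
Pressure gradient: |∂P/∂n| = 600 Pa / 461000 m = 1.30×10⁻³ Pa/m
Geostrophic speed: V_g = |∂P/∂n|/(fρ) = 1.30×10⁻³/(1.15×10⁻⁴ × 1.22) = 9.29 m/s
Around a high, pressure-gradient force acts outward with centrifugal, so Coriolis balances both:
fV = (1/ρ)|∂P/∂n| + V²/R  →  V² − fR·V + fR·V_g = 0
With fR = 1.15×10⁻⁴ × 897×10³ m = 103 m/s:
V = [fR − √((fR)² − 4 fR V_g)]/2 = [103 − √(103² − 4×103×9.29)]/2 = 10.3 m/s
Supergeostrophic (V > V_g = 9.29 m/s), as expected around a high.
Converting: 10.3 m/s × 3.6 = 37.1 km/h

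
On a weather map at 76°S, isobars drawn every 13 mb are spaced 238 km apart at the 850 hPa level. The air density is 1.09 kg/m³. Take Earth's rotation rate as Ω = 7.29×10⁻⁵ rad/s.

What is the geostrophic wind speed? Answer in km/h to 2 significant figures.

130 km/h

Coriolis parameter at 76°S:
f = 2Ω sin φ = 2 × 7.29×10⁻⁵ × sin 76° = 1.41×10⁻⁴ s⁻¹
Pressure gradient: |∂P/∂n| = 1300 Pa / 238000 m = 5.46×10⁻³ Pa/m
Geostrophic balance (pressure-gradient force = Coriolis force):
V_g = (1/(fρ)) |∂P/∂n| = 5.46×10⁻³ / (1.41×10⁻⁴ × 1.09) = 35.4 m/s
Converting: 35.4 m/s × 3.6 = 130 km/h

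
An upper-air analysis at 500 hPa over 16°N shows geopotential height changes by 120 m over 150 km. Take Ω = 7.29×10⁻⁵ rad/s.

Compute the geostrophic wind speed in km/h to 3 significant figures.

703 km/h

Coriolis parameter at 16°N:
f = 2Ω sin φ = 2 × 7.29×10⁻⁵ × sin 16° = 4.02×10⁻⁵ s⁻¹
Height gradient: |∂Z/∂n| = 120 m / 150000 m = 8.00×10⁻⁴
On a pressure surface, geostrophic balance gives V_g = (g/f)|∂Z/∂n|:
V_g = 9.81 × 8.00×10⁻⁴ / 4.02×10⁻⁵ = 195 m/s
Converting: 195 m/s × 3.6 = 703 km/h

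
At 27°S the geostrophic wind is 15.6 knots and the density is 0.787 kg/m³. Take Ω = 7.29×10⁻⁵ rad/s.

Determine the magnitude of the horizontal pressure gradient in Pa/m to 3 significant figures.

Coriolis parameter at 27°S:
f = 2Ω sin φ = 2 × 7.29×10⁻⁵ × sin 27° = 6.62×10⁻⁵ s⁻¹
Wind speed in SI: 15.6 knots = 8.03 m/s
Geostrophic balance rearranged: |∂P/∂n| = f ρ V_g
|∂P/∂n| = 6.62×10⁻⁵ × 0.787 × 8.03 = 4.18×10⁻⁴ Pa/m

4.18×10⁻⁴ Pa/m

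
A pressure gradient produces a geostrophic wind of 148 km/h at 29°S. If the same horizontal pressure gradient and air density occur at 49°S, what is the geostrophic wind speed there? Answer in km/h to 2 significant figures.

With the same pressure gradient and density, V_g ∝ 1/f ∝ 1/sin φ.
V₂ = V₁ · sin φ₁ / sin φ₂ = 148 × sin 29° / sin 49°
V₂ = 148 × 0.4848/0.7547 = 95 km/h

95 km/h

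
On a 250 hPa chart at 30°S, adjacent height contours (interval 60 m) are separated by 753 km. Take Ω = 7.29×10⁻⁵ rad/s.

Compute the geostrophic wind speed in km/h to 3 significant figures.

Coriolis parameter at 30°S:
f = 2Ω sin φ = 2 × 7.29×10⁻⁵ × sin 30° = 7.29×10⁻⁵ s⁻¹
Height gradient: |∂Z/∂n| = 60 m / 753000 m = 7.97×10⁻⁵
On a pressure surface, geostrophic balance gives V_g = (g/f)|∂Z/∂n|:
V_g = 9.81 × 7.97×10⁻⁵ / 7.29×10⁻⁵ = 10.7 m/s
Converting: 10.7 m/s × 3.6 = 38.6 km/h

38.6 km/h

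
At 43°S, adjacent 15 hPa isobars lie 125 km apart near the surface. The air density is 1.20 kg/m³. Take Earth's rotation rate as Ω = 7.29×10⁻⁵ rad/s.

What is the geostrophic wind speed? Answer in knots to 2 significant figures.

Coriolis parameter at 43°S:
f = 2Ω sin φ = 2 × 7.29×10⁻⁵ × sin 43° = 9.94×10⁻⁵ s⁻¹
Pressure gradient: |∂P/∂n| = 1500 Pa / 125000 m = 1.20×10⁻² Pa/m
Geostrophic balance (pressure-gradient force = Coriolis force):
V_g = (1/(fρ)) |∂P/∂n| = 1.20×10⁻² / (9.94×10⁻⁵ × 1.20) = 101 m/s
Converting: 101 m/s × 1.944 = 200 knots

200 knots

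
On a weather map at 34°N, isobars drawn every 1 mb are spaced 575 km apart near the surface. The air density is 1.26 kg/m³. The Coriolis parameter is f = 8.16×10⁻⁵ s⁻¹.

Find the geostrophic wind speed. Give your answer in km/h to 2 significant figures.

6.1 km/h

Pressure gradient: |∂P/∂n| = 100 Pa / 575000 m = 1.74×10⁻⁴ Pa/m
Geostrophic balance (pressure-gradient force = Coriolis force):
V_g = (1/(fρ)) |∂P/∂n| = 1.74×10⁻⁴ / (8.16×10⁻⁵ × 1.26) = 1.69 m/s
Converting: 1.69 m/s × 3.6 = 6.1 km/h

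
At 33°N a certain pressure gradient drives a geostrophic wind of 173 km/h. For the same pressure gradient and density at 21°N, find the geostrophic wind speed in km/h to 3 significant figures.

With the same pressure gradient and density, V_g ∝ 1/f ∝ 1/sin φ.
V₂ = V₁ · sin φ₁ / sin φ₂ = 173 × sin 33° / sin 21°
V₂ = 173 × 0.5446/0.3584 = 263 km/h

263 km/h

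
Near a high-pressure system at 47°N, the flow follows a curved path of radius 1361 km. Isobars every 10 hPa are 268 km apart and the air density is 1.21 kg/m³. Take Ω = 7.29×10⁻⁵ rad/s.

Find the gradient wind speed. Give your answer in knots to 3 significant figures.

77.5 knots

Coriolis parameter at 47°N:
f = 2Ω sin φ = 2 × 7.29×10⁻⁵ × sin 47° = 1.07×10⁻⁴ s⁻¹
Pressure gradient: |∂P/∂n| = 1000 Pa / 268000 m = 3.73×10⁻³ Pa/m
Geostrophic speed: V_g = |∂P/∂n|/(fρ) = 3.73×10⁻³/(1.07×10⁻⁴ × 1.21) = 28.9 m/s
Around a high, pressure-gradient force acts outward with centrifugal, so Coriolis balances both:
fV = (1/ρ)|∂P/∂n| + V²/R  →  V² − fR·V + fR·V_g = 0
With fR = 1.07×10⁻⁴ × 1361×10³ m = 145 m/s:
V = [fR − √((fR)² − 4 fR V_g)]/2 = [145 − √(145² − 4×145×28.9)]/2 = 39.9 m/s
Supergeostrophic (V > V_g = 28.9 m/s), as expected around a high.
Converting: 39.9 m/s × 1.944 = 77.5 knots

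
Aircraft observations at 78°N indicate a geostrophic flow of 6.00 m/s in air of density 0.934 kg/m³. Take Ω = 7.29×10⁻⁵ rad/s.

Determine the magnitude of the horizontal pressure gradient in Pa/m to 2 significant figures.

Coriolis parameter at 78°N:
f = 2Ω sin φ = 2 × 7.29×10⁻⁵ × sin 78° = 1.43×10⁻⁴ s⁻¹
Geostrophic balance rearranged: |∂P/∂n| = f ρ V_g
|∂P/∂n| = 1.43×10⁻⁴ × 0.934 × 6.00 = 7.99×10⁻⁴ Pa/m

8.0×10⁻⁴ Pa/m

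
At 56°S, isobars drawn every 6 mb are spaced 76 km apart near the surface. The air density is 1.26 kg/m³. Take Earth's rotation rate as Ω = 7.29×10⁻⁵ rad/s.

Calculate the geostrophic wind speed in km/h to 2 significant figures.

Coriolis parameter at 56°S:
f = 2Ω sin φ = 2 × 7.29×10⁻⁵ × sin 56° = 1.21×10⁻⁴ s⁻¹
Pressure gradient: |∂P/∂n| = 600 Pa / 76000 m = 7.89×10⁻³ Pa/m
Geostrophic balance (pressure-gradient force = Coriolis force):
V_g = (1/(fρ)) |∂P/∂n| = 7.89×10⁻³ / (1.21×10⁻⁴ × 1.26) = 51.8 m/s
Converting: 51.8 m/s × 3.6 = 190 km/h

190 km/h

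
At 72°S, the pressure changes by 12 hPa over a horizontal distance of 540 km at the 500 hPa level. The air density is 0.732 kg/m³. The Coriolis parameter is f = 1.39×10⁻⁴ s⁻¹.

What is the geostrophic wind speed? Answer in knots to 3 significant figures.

Pressure gradient: |∂P/∂n| = 1200 Pa / 540000 m = 2.22×10⁻³ Pa/m
Geostrophic balance (pressure-gradient force = Coriolis force):
V_g = (1/(fρ)) |∂P/∂n| = 2.22×10⁻³ / (1.39×10⁻⁴ × 0.732) = 21.8 m/s
Converting: 21.8 m/s × 1.944 = 42.5 knots

42.5 knots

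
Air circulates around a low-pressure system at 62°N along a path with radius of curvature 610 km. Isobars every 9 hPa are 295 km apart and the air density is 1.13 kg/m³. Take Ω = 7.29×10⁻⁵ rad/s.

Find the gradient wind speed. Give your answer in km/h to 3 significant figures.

Coriolis parameter at 62°N:
f = 2Ω sin φ = 2 × 7.29×10⁻⁵ × sin 62° = 1.29×10⁻⁴ s⁻¹
Pressure gradient: |∂P/∂n| = 900 Pa / 295000 m = 3.05×10⁻³ Pa/m
Geostrophic speed: V_g = |∂P/∂n|/(fρ) = 3.05×10⁻³/(1.29×10⁻⁴ × 1.13) = 21.0 m/s
Around a low, centrifugal force acts outward with Coriolis, so pressure-gradient force balances both:
(1/ρ)|∂P/∂n| = fV + V²/R  →  V² + fR·V − fR·V_g = 0
With fR = 1.29×10⁻⁴ × 610×10³ m = 78.5 m/s:
V = [−fR + √((fR)² + 4 fR V_g)]/2 = [−78.5 + √(78.5² + 4×78.5×21)]/2 = 17.2 m/s
Subgeostrophic (V < V_g = 21 m/s), as expected around a low.
Converting: 17.2 m/s × 3.6 = 61.9 km/h

61.9 km/h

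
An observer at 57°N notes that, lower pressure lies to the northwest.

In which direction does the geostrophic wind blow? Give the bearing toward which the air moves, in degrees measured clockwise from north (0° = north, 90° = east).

045°

The pressure-gradient force points toward the northwest (bearing 315°).
Geostrophic balance: in the Northern Hemisphere the Coriolis force deflects motion to the right, so the geostrophic wind blows 90° to the right of the pressure-gradient force (low pressure on the left).
Rotating 315° by 90° clockwise gives 045° — the wind blows toward the northeast.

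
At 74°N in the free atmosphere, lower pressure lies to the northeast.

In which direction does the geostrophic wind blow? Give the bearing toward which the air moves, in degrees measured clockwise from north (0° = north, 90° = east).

135°

The pressure-gradient force points toward the northeast (bearing 045°).
Geostrophic balance: in the Northern Hemisphere the Coriolis force deflects motion to the right, so the geostrophic wind blows 90° to the right of the pressure-gradient force (low pressure on the left).
Rotating 045° by 90° clockwise gives 135° — the wind blows toward the southeast.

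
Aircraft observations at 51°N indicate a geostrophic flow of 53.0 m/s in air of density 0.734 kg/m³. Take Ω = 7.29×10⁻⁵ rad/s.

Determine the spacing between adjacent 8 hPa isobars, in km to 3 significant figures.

181 km

Coriolis parameter at 51°N:
f = 2Ω sin φ = 2 × 7.29×10⁻⁵ × sin 51° = 1.13×10⁻⁴ s⁻¹
Geostrophic balance rearranged: |∂P/∂n| = f ρ V_g
|∂P/∂n| = 1.13×10⁻⁴ × 0.734 × 53.0 = 4.41×10⁻³ Pa/m
Isobar spacing: Δn = ΔP/|∂P/∂n| = 800 Pa / 4.41×10⁻³ Pa/m = 181492 m ≈ 181 km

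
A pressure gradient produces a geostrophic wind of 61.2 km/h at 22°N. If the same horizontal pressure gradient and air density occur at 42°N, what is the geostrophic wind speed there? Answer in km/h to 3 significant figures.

With the same pressure gradient and density, V_g ∝ 1/f ∝ 1/sin φ.
V₂ = V₁ · sin φ₁ / sin φ₂ = 61.2 × sin 22° / sin 42°
V₂ = 61.2 × 0.3746/0.6691 = 34.3 km/h

34.3 km/h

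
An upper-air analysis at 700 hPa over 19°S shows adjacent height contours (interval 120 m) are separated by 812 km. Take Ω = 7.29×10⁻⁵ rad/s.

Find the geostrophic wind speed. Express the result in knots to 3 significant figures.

Coriolis parameter at 19°S:
f = 2Ω sin φ = 2 × 7.29×10⁻⁵ × sin 19° = 4.75×10⁻⁵ s⁻¹
Height gradient: |∂Z/∂n| = 120 m / 812000 m = 1.48×10⁻⁴
On a pressure surface, geostrophic balance gives V_g = (g/f)|∂Z/∂n|:
V_g = 9.81 × 1.48×10⁻⁴ / 4.75×10⁻⁵ = 30.5 m/s
Converting: 30.5 m/s × 1.944 = 59.4 knots

59.4 knots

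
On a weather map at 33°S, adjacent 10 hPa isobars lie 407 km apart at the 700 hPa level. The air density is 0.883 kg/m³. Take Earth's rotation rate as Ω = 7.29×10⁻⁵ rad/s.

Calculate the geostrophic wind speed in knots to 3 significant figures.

68.1 knots

Coriolis parameter at 33°S:
f = 2Ω sin φ = 2 × 7.29×10⁻⁵ × sin 33° = 7.94×10⁻⁵ s⁻¹
Pressure gradient: |∂P/∂n| = 1000 Pa / 407000 m = 2.46×10⁻³ Pa/m
Geostrophic balance (pressure-gradient force = Coriolis force):
V_g = (1/(fρ)) |∂P/∂n| = 2.46×10⁻³ / (7.94×10⁻⁵ × 0.883) = 35.0 m/s
Converting: 35.0 m/s × 1.944 = 68.1 knots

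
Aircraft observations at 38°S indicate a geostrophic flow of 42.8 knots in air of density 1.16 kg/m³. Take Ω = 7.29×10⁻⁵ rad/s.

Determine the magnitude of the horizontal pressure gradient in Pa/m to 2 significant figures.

Coriolis parameter at 38°S:
f = 2Ω sin φ = 2 × 7.29×10⁻⁵ × sin 38° = 8.98×10⁻⁵ s⁻¹
Wind speed in SI: 42.8 knots = 22.0 m/s
Geostrophic balance rearranged: |∂P/∂n| = f ρ V_g
|∂P/∂n| = 8.98×10⁻⁵ × 1.16 × 22.0 = 2.29×10⁻³ Pa/m

2.3×10⁻³ Pa/m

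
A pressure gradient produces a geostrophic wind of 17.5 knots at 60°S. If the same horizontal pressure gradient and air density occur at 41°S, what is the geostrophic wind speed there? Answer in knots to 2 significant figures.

23 knots

With the same pressure gradient and density, V_g ∝ 1/f ∝ 1/sin φ.
V₂ = V₁ · sin φ₁ / sin φ₂ = 17.5 × sin 60° / sin 41°
V₂ = 17.5 × 0.8660/0.6561 = 23 knots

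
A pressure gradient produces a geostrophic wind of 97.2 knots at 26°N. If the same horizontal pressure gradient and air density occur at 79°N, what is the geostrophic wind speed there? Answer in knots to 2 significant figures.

With the same pressure gradient and density, V_g ∝ 1/f ∝ 1/sin φ.
V₂ = V₁ · sin φ₁ / sin φ₂ = 97.2 × sin 26° / sin 79°
V₂ = 97.2 × 0.4384/0.9816 = 43 knots

43 knots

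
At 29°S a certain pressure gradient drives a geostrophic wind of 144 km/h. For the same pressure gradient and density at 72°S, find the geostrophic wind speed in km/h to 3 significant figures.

73.4 km/h

With the same pressure gradient and density, V_g ∝ 1/f ∝ 1/sin φ.
V₂ = V₁ · sin φ₁ / sin φ₂ = 144 × sin 29° / sin 72°
V₂ = 144 × 0.4848/0.9511 = 73.4 km/h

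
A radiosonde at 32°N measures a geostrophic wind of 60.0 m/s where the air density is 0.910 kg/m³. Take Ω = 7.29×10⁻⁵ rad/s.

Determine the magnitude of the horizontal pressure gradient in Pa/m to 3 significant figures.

4.22×10⁻³ Pa/m

Coriolis parameter at 32°N:
f = 2Ω sin φ = 2 × 7.29×10⁻⁵ × sin 32° = 7.73×10⁻⁵ s⁻¹
Geostrophic balance rearranged: |∂P/∂n| = f ρ V_g
|∂P/∂n| = 7.73×10⁻⁵ × 0.910 × 60.0 = 4.22×10⁻³ Pa/m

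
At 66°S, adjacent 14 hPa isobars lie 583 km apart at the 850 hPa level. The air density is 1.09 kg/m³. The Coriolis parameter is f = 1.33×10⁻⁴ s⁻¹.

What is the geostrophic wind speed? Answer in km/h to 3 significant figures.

Pressure gradient: |∂P/∂n| = 1400 Pa / 583000 m = 2.40×10⁻³ Pa/m
Geostrophic balance (pressure-gradient force = Coriolis force):
V_g = (1/(fρ)) |∂P/∂n| = 2.40×10⁻³ / (1.33×10⁻⁴ × 1.09) = 16.6 m/s
Converting: 16.6 m/s × 3.6 = 59.6 km/h

59.6 km/h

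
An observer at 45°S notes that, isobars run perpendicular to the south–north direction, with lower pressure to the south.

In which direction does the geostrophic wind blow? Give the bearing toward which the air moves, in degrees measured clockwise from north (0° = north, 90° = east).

The pressure-gradient force points toward the south (bearing 180°).
Geostrophic balance: in the Southern Hemisphere the Coriolis force deflects motion to the left, so the geostrophic wind blows 90° to the left of the pressure-gradient force (low pressure on the right).
Rotating 180° by 90° counterclockwise gives 090° — the wind blows toward the east.

090°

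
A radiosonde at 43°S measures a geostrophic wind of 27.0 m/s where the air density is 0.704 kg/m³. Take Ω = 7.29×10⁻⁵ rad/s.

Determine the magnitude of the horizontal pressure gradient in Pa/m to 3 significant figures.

Coriolis parameter at 43°S:
f = 2Ω sin φ = 2 × 7.29×10⁻⁵ × sin 43° = 9.94×10⁻⁵ s⁻¹
Geostrophic balance rearranged: |∂P/∂n| = f ρ V_g
|∂P/∂n| = 9.94×10⁻⁵ × 0.704 × 27.0 = 1.89×10⁻³ Pa/m

1.89×10⁻³ Pa/m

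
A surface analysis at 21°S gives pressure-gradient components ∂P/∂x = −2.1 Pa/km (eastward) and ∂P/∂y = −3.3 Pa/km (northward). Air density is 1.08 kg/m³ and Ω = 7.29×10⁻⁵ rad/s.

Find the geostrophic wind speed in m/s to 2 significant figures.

69 m/s

Coriolis parameter at 21°S:
f = 2Ω sin φ = 2 × 7.29×10⁻⁵ × sin 21° = 5.23×10⁻⁵ s⁻¹
In the Southern Hemisphere f is negative: f = −5.23×10⁻⁵ s⁻¹.
Component geostrophic relations (x east, y north):
u_g = −(1/(fρ)) ∂P/∂y,  v_g = (1/(fρ)) ∂P/∂x
u_g = −(−3.3×10⁻³)/(−5.23×10⁻⁵ × 1.08) = −58.5 m/s;  v_g = (−2.1×10⁻³)/(−5.23×10⁻⁵ × 1.08) = 37.2 m/s
|V_g| = √(u_g² + v_g²) = 69.3 m/s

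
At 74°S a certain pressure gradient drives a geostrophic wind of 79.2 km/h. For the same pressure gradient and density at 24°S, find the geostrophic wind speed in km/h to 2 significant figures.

190 km/h

With the same pressure gradient and density, V_g ∝ 1/f ∝ 1/sin φ.
V₂ = V₁ · sin φ₁ / sin φ₂ = 79.2 × sin 74° / sin 24°
V₂ = 79.2 × 0.9613/0.4067 = 190 km/h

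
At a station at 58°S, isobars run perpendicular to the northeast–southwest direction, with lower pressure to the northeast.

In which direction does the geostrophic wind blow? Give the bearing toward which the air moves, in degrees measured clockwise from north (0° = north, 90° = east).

The pressure-gradient force points toward the northeast (bearing 045°).
Geostrophic balance: in the Southern Hemisphere the Coriolis force deflects motion to the left, so the geostrophic wind blows 90° to the left of the pressure-gradient force (low pressure on the right).
Rotating 045° by 90° counterclockwise gives 315° — the wind blows toward the northwest.

315°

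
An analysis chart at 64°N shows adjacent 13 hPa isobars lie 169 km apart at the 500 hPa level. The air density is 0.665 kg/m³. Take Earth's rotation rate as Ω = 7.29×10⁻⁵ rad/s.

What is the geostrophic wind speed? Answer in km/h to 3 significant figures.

Coriolis parameter at 64°N:
f = 2Ω sin φ = 2 × 7.29×10⁻⁵ × sin 64° = 1.31×10⁻⁴ s⁻¹
Pressure gradient: |∂P/∂n| = 1300 Pa / 169000 m = 7.69×10⁻³ Pa/m
Geostrophic balance (pressure-gradient force = Coriolis force):
V_g = (1/(fρ)) |∂P/∂n| = 7.69×10⁻³ / (1.31×10⁻⁴ × 0.665) = 88.3 m/s
Converting: 88.3 m/s × 3.6 = 318 km/h

318 km/h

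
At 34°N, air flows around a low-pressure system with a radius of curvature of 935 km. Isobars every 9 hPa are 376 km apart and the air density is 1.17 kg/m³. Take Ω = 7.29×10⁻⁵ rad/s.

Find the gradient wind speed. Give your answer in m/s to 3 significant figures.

19.9 m/s

Coriolis parameter at 34°N:
f = 2Ω sin φ = 2 × 7.29×10⁻⁵ × sin 34° = 8.15×10⁻⁵ s⁻¹
Pressure gradient: |∂P/∂n| = 900 Pa / 376000 m = 2.39×10⁻³ Pa/m
Geostrophic speed: V_g = |∂P/∂n|/(fρ) = 2.39×10⁻³/(8.15×10⁻⁵ × 1.17) = 25.1 m/s
Around a low, centrifugal force acts outward with Coriolis, so pressure-gradient force balances both:
(1/ρ)|∂P/∂n| = fV + V²/R  →  V² + fR·V − fR·V_g = 0
With fR = 8.15×10⁻⁵ × 935×10³ m = 76.2 m/s:
V = [−fR + √((fR)² + 4 fR V_g)]/2 = [−76.2 + √(76.2² + 4×76.2×25.1)]/2 = 19.9 m/s
Subgeostrophic (V < V_g = 25.1 m/s), as expected around a low.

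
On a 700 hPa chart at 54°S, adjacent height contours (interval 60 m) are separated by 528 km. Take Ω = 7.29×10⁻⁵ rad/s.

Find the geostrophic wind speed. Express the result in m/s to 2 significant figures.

Coriolis parameter at 54°S:
f = 2Ω sin φ = 2 × 7.29×10⁻⁵ × sin 54° = 1.18×10⁻⁴ s⁻¹
Height gradient: |∂Z/∂n| = 60 m / 528000 m = 1.14×10⁻⁴
On a pressure surface, geostrophic balance gives V_g = (g/f)|∂Z/∂n|:
V_g = 9.81 × 1.14×10⁻⁴ / 1.18×10⁻⁴ = 9.45 m/s

9.5 m/s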